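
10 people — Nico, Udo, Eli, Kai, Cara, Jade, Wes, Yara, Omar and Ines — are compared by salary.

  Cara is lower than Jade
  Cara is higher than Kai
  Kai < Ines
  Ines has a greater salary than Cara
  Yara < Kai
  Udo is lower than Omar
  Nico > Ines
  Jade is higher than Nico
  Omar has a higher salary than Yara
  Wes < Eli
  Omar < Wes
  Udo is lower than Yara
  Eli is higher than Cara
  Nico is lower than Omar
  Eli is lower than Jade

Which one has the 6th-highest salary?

The consecutive relations fix a unique order: Udo < Yara < Kai < Cara < Ines < Nico < Omar < Wes < Eli < Jade.
Counting 6 from the largest end gives Ines.

Ines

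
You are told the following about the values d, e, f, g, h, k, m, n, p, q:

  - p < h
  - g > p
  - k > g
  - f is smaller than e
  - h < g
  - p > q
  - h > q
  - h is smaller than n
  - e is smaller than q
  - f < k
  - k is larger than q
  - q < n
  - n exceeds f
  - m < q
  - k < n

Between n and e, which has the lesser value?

e < q < p < h < g < k < n, by transitivity through q, p, h, g, k.
So e < n; e is the smaller of the two.

e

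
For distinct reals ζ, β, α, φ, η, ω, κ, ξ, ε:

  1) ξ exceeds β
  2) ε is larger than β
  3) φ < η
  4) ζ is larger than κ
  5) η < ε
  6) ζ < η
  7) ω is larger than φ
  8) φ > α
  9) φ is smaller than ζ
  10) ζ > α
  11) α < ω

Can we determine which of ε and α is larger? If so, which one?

α < φ and φ < ζ give α < ζ.
With ζ < η: α < φ < ζ < η.
Then η < ε extends the chain to ε.
So ε is larger.

ε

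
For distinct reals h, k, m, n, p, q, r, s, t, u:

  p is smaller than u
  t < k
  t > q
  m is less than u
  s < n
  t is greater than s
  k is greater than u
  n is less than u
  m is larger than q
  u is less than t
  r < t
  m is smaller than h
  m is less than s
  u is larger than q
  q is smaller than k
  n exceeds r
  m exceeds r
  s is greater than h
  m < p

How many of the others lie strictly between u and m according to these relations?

4

The relations place m below u. An element lies strictly between them when it is forced above m and also forced below u.
Above m: {h, s, n, p, t, k}. Below u: {r, q, h, s, n, p}.
Intersection: {h, s, n, p} — 4.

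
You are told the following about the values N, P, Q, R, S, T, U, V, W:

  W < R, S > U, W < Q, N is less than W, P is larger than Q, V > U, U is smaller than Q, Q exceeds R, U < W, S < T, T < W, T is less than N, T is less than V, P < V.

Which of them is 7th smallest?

Q

The consecutive relations fix a unique order: U < S < T < N < W < R < Q < P < V.
Counting 7 from the smallest end gives Q.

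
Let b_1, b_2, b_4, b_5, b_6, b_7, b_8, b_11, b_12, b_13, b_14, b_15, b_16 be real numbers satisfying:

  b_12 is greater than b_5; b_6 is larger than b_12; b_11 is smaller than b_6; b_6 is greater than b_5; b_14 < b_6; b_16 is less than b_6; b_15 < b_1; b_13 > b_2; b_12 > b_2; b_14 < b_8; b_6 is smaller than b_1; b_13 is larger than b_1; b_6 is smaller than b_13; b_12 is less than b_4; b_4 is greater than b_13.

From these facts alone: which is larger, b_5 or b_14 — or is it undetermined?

Following every chain through b_5: above b_5 we get b_12, b_6, b_1, b_13, b_4.
b_14 is not reached, and no chain runs the other way from b_14 to b_5.
So the given relations leave the order of b_5 and b_14 undetermined.

undetermined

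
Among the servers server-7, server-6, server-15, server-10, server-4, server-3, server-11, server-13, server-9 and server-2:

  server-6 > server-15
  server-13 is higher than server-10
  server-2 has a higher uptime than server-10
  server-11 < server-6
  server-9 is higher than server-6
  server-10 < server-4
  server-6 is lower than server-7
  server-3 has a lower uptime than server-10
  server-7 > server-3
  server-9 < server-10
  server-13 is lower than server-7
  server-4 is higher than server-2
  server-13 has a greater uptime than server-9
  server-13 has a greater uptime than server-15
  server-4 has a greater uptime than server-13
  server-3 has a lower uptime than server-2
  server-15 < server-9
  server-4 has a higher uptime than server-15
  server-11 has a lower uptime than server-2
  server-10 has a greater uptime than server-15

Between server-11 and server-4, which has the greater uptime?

server-4

The relevant relations are server-11 < server-6; server-6 < server-9; server-9 < server-10; server-10 < server-2; server-2 < server-4.
Chaining these gives server-11 < server-6 < server-9 < server-10 < server-2 < server-4.
So server-11 < server-4; server-4 is the higher of the two.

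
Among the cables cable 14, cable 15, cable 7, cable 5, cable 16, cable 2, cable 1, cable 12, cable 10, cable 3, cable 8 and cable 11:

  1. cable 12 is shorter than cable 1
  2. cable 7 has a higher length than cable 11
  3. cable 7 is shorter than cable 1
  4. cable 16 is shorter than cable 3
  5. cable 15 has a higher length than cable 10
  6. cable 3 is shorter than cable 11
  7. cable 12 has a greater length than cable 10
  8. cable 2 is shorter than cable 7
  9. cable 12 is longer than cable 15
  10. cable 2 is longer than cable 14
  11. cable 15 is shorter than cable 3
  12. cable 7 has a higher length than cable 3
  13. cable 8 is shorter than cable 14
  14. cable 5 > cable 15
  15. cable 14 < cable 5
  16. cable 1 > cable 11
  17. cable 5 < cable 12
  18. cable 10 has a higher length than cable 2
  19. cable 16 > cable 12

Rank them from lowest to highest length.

Each adjacent pair is fixed by a given relation: cable 8 < cable 14; cable 14 < cable 2; cable 2 < cable 10; cable 10 < cable 15; cable 15 < cable 5; cable 5 < cable 12; cable 12 < cable 16; cable 16 < cable 3; cable 3 < cable 11; cable 11 < cable 7; cable 7 < cable 1. Chaining them end to end gives the full order.

cable 8 < cable 14 < cable 2 < cable 10 < cable 15 < cable 5 < cable 12 < cable 16 < cable 3 < cable 11 < cable 7 < cable 1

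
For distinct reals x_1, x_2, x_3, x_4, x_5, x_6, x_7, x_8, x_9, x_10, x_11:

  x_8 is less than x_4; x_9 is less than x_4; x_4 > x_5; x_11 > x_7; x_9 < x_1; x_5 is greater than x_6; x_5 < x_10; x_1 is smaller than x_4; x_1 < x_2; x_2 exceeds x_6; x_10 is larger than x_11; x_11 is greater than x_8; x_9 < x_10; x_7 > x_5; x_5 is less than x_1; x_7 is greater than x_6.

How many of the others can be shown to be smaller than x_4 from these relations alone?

5

From x_4 the given relations immediately reach x_5, x_9, x_8, x_1.
From those, x_6 — 5 in total.
No other element is forced below x_4 by the given relations, so the count is 5.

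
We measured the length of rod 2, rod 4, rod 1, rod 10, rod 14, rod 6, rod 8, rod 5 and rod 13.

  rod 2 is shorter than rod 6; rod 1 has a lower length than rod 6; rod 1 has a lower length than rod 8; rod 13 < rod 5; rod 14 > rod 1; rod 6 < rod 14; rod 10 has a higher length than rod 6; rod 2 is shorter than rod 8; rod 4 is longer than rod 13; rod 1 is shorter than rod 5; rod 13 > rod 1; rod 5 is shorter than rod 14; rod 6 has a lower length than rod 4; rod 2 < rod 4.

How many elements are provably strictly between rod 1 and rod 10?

1

Chaining upward from rod 1 reaches: rod 8, rod 13, rod 6, rod 4, rod 5, rod 14.
Chaining downward from rod 10 reaches: rod 2, rod 6.
Strictly between rod 1 and rod 10 are those in both lists: rod 6 — 1 element.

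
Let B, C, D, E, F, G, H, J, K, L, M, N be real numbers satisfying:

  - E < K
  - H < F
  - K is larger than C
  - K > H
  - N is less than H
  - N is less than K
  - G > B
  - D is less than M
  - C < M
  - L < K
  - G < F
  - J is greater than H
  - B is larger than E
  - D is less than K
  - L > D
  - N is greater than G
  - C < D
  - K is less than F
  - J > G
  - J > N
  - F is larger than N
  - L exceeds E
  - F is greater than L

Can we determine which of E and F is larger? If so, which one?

Link the given pairs in sequence: E < B; B < G; G < N; N < H; H < K; K < F.
Together: E < B < G < N < H < K < F.
So F is larger.

F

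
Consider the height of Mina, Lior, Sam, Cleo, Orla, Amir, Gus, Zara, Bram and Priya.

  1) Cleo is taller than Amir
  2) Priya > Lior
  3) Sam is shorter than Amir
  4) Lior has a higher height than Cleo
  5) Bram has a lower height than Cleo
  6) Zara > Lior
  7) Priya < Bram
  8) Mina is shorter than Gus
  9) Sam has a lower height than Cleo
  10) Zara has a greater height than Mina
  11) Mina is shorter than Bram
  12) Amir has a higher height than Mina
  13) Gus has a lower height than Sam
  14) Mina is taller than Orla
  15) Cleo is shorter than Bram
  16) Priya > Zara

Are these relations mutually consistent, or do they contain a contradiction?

inconsistent

We have Bram < Cleo stated directly, yet also Cleo < Lior < Zara < Priya < Bram by chaining the others — so Cleo < Bram. Contradiction.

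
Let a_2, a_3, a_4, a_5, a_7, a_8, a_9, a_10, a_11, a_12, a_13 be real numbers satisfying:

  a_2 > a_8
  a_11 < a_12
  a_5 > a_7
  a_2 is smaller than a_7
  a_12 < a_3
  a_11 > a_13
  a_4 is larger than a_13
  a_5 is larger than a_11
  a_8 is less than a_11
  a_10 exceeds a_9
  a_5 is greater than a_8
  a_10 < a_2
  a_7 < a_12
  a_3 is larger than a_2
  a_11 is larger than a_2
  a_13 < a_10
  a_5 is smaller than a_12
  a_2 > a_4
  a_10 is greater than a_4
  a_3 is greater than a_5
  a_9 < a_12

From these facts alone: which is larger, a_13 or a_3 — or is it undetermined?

a_3

The relevant relations are a_13 < a_4; a_4 < a_10; a_10 < a_2; a_2 < a_7; a_7 < a_5; a_5 < a_3.
Chaining these gives a_13 < a_4 < a_10 < a_2 < a_7 < a_5 < a_3.
So a_3 is larger.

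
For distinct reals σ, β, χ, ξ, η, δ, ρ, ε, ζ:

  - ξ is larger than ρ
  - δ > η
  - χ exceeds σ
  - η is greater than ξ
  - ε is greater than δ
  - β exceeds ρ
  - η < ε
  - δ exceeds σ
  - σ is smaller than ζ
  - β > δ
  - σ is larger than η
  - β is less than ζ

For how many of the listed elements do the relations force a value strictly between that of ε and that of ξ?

3

The relations place ξ below ε. An element lies strictly between them when it is forced above ξ and also forced below ε.
Above ξ: {η, σ, δ, β, χ, ζ}. Below ε: {ρ, η, σ, δ}.
Intersection: {η, σ, δ} — 3.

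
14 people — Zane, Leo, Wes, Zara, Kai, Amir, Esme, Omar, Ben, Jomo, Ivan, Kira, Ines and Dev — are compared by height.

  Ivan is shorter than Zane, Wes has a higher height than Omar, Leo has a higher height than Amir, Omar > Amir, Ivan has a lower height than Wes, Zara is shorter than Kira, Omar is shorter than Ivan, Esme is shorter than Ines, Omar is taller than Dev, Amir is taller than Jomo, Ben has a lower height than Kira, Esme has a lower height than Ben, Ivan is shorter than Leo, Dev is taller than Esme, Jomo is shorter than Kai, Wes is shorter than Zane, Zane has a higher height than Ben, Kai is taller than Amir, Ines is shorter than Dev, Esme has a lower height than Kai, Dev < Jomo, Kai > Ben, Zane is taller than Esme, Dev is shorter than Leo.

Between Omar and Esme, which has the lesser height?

Esme < Ines and Ines < Dev give Esme < Dev.
With Dev < Jomo: Esme < Ines < Dev < Jomo.
Then Jomo < Amir extends the chain to Amir.
With Amir < Omar: Esme < Ines < Dev < Jomo < Amir < Omar.
So Esme < Omar; Esme is the shorter of the two.

Esme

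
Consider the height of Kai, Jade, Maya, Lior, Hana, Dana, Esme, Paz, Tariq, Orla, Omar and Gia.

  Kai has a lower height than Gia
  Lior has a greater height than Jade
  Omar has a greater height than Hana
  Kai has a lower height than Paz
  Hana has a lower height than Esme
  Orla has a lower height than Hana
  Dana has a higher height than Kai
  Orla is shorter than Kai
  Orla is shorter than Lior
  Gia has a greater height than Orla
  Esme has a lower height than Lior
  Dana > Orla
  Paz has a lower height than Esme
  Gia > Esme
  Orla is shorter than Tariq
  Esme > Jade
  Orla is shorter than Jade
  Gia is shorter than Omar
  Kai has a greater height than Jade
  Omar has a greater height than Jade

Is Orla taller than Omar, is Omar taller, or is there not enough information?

Omar

The relevant relations are Orla < Jade; Jade < Kai; Kai < Paz; Paz < Esme; Esme < Gia; Gia < Omar.
Together: Orla < Jade < Kai < Paz < Esme < Gia < Omar.
So Omar is taller.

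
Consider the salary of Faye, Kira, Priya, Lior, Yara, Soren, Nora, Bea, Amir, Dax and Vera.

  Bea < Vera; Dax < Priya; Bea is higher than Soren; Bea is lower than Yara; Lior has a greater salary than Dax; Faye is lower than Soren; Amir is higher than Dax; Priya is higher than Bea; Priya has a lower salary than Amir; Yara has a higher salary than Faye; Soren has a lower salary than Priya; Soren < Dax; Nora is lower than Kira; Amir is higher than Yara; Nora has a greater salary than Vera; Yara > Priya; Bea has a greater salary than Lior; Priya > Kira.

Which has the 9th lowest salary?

The consecutive relations fix a unique order: Faye < Soren < Dax < Lior < Bea < Vera < Nora < Kira < Priya < Yara < Amir.
The 9th smallest is Priya.

Priya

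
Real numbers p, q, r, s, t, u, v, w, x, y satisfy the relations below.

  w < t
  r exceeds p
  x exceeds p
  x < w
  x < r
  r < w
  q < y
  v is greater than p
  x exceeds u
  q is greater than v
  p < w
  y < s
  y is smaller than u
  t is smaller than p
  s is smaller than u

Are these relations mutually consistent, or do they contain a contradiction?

Chaining the given relations yields p < v < q < y < s < u < x < r < w < t, so p < t. But one relation states t < p. These cannot both hold.

inconsistent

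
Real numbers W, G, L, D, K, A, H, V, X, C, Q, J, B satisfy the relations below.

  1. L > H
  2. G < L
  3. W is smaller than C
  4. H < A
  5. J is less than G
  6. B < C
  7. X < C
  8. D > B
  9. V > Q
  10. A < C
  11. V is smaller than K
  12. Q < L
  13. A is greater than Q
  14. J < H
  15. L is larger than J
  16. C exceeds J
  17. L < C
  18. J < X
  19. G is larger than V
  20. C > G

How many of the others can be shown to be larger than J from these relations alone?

Directly above J: H, X, G, L, C.
One step further: A (6 so far).
No other element is forced above J by the given relations, so the count is 6.

6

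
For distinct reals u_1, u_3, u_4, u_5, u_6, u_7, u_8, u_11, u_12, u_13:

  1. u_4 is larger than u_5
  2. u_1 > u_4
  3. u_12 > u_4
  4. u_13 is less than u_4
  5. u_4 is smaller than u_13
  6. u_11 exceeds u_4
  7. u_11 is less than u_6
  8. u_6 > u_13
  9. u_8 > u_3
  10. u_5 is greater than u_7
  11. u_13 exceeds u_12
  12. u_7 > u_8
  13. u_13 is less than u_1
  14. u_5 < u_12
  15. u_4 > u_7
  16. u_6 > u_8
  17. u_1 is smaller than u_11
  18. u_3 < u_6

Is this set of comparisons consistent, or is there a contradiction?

inconsistent

Chaining the given relations yields u_4 < u_12 < u_13, so u_4 < u_13. But one relation states u_13 < u_4. These cannot both hold.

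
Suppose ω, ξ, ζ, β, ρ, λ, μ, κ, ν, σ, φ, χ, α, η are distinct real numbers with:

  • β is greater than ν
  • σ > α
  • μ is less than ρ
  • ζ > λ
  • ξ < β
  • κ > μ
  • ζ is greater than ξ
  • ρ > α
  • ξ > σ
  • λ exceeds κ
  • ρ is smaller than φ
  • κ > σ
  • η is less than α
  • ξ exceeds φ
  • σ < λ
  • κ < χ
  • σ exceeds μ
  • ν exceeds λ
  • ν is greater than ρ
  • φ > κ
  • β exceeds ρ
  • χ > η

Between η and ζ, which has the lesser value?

The relevant relations are η < α; α < σ; σ < κ; κ < φ; φ < ξ; ξ < ζ.
Together: η < α < σ < κ < φ < ξ < ζ.
So η < ζ; η is the smaller of the two.

η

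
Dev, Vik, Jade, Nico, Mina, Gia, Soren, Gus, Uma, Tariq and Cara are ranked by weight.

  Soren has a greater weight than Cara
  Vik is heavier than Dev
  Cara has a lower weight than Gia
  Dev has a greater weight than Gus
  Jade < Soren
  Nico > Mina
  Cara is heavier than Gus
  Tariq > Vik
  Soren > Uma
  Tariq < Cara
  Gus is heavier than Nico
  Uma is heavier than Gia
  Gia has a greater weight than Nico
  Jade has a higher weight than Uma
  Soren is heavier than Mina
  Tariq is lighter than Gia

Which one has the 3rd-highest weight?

Chaining the given pairs: Mina < Nico < Gus < Dev < Vik < Tariq < Cara < Gia < Uma < Jade < Soren.
The 3rd largest is Uma.

Uma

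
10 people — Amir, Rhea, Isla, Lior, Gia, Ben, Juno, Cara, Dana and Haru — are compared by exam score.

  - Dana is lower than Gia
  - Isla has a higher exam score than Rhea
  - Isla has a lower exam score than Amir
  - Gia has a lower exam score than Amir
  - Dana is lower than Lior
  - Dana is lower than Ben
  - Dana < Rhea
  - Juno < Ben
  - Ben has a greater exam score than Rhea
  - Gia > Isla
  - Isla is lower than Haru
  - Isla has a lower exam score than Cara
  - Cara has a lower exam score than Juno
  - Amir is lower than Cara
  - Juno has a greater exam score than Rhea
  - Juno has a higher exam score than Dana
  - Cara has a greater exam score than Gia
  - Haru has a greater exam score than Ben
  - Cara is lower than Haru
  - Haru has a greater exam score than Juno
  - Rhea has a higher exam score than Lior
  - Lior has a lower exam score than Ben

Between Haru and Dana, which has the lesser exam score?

Dana

Link the given pairs in sequence: Dana < Lior; Lior < Rhea; Rhea < Isla; Isla < Gia; Gia < Amir; Amir < Cara; Cara < Juno; Juno < Ben; Ben < Haru.
Chaining these gives Dana < Lior < Rhea < Isla < Gia < Amir < Cara < Juno < Ben < Haru.
So Dana < Haru; Dana is the lower of the two.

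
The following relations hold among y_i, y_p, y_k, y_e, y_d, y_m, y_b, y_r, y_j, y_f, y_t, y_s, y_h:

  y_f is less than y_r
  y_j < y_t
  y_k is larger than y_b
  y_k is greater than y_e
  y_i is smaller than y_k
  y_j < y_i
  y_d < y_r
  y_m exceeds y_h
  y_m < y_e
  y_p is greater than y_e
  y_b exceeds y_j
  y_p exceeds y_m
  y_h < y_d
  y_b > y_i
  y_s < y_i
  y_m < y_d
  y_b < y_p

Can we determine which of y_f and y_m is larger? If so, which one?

Following every chain through y_m: above y_m we get y_d, y_e, y_k, y_p, y_r; below y_m we get y_h.
y_f is not reached, and no chain runs the other way from y_f to y_m.
So the given relations leave the order of y_m and y_f undetermined.

undetermined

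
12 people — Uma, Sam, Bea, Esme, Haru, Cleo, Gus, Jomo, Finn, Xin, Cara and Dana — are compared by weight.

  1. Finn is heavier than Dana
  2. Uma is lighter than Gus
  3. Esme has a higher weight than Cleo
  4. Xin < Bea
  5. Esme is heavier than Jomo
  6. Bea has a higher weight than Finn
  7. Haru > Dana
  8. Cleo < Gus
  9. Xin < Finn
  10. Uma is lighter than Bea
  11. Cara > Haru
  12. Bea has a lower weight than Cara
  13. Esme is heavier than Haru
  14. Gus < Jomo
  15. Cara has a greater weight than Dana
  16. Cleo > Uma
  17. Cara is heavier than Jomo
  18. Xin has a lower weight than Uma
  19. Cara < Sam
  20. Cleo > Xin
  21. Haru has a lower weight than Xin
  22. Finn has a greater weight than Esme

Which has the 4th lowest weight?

Chaining the given pairs: Dana < Haru < Xin < Uma < Cleo < Gus < Jomo < Esme < Finn < Bea < Cara < Sam.
The 4th smallest is Uma.

Uma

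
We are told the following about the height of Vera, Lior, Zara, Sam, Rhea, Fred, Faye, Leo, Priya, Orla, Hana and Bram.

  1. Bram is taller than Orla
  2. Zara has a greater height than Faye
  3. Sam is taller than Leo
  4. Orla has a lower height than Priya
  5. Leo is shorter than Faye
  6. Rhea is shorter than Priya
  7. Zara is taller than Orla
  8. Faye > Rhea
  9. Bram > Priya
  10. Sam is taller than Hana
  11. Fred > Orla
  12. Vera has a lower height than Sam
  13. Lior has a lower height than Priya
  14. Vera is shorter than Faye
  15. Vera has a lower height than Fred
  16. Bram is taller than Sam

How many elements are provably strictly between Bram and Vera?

The relations place Vera below Bram. An element lies strictly between them when it is forced above Vera and also forced below Bram.
Above Vera: {Fred, Faye, Sam, Zara}. Below Bram: {Leo, Orla, Hana, Lior, Rhea, Priya, Sam}.
Intersection: {Sam} — 1.

1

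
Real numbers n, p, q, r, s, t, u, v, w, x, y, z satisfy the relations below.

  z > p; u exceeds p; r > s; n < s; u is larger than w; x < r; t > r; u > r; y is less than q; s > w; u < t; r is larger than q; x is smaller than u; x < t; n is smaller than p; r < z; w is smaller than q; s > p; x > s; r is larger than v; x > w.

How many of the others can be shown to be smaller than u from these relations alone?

9

Directly below u: w, p, x, r.
One step further: n, q, v, s (8 so far).
One step further: y (9 so far).
Nothing else is reachable below u; 9 in all.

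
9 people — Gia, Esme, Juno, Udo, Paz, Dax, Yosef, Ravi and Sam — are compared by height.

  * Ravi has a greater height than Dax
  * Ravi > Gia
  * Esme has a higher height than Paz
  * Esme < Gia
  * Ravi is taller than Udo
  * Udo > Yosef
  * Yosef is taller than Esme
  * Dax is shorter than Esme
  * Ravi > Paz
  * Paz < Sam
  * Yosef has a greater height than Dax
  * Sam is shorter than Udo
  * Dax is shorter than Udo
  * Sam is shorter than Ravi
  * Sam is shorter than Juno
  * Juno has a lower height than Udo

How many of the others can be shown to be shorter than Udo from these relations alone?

6

Directly below Udo: Dax, Sam, Yosef, Juno.
One step further: Paz, Esme (6 so far).
No other element is forced below Udo by the given relations, so the count is 6.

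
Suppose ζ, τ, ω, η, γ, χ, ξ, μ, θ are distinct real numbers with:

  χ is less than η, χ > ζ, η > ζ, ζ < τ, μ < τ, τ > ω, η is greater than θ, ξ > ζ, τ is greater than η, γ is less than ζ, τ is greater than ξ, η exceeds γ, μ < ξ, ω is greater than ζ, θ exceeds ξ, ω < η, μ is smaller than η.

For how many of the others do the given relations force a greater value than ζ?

From ζ the given relations immediately reach ξ, ω, χ, η, τ.
From those, θ — 6 in total.
Nothing else is reachable above ζ; 6 in all.

6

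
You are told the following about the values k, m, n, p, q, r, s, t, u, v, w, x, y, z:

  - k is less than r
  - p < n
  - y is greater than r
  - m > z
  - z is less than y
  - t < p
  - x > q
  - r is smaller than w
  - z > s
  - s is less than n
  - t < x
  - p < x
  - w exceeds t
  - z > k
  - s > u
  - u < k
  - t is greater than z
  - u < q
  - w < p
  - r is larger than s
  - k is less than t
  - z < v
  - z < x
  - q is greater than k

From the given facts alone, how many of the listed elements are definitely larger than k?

The elements the relations force above k are r, z, t, v, w, q, y, p, n, x, m — no chain reaches any other.
That is 11.

11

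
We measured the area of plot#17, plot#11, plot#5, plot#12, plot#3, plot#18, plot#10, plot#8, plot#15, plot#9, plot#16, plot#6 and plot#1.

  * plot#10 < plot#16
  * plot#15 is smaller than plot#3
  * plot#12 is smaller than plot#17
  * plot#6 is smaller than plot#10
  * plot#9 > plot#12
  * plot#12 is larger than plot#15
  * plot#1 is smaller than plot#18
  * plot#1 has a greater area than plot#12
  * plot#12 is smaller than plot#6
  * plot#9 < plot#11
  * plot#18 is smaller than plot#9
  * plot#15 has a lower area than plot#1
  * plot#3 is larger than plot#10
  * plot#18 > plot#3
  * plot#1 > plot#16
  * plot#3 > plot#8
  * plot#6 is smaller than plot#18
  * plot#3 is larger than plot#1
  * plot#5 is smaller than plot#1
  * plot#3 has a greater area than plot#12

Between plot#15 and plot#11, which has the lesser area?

plot#15 < plot#12 < plot#6 < plot#10 < plot#16 < plot#1 < plot#3 < plot#18 < plot#9 < plot#11, by transitivity through plot#12, plot#6, plot#10, plot#16, plot#1, plot#3, plot#18, plot#9.
So plot#15 < plot#11; plot#15 is the smaller of the two.

plot#15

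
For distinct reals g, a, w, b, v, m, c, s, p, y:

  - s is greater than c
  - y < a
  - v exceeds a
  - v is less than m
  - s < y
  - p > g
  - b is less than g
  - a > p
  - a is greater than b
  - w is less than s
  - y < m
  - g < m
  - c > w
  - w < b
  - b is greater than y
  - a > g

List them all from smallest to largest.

The consecutive links are each given: w < c; c < s; s < y; y < b; b < g; g < p; p < a; a < v; v < m.

w < c < s < y < b < g < p < a < v < m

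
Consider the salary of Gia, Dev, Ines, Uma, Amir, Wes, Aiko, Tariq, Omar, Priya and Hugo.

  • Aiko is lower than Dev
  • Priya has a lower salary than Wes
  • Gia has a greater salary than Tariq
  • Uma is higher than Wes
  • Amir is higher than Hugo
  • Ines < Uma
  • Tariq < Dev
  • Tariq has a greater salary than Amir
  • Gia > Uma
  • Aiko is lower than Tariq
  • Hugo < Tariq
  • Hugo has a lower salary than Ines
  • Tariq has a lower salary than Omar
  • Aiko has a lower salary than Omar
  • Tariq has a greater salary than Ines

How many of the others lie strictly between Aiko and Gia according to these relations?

Chaining upward from Aiko reaches: Tariq, Omar, Dev.
Chaining downward from Gia reaches: Hugo, Ines, Priya, Wes, Amir, Tariq, Uma.
Strictly between Aiko and Gia are those in both lists: Tariq — 1 element.

1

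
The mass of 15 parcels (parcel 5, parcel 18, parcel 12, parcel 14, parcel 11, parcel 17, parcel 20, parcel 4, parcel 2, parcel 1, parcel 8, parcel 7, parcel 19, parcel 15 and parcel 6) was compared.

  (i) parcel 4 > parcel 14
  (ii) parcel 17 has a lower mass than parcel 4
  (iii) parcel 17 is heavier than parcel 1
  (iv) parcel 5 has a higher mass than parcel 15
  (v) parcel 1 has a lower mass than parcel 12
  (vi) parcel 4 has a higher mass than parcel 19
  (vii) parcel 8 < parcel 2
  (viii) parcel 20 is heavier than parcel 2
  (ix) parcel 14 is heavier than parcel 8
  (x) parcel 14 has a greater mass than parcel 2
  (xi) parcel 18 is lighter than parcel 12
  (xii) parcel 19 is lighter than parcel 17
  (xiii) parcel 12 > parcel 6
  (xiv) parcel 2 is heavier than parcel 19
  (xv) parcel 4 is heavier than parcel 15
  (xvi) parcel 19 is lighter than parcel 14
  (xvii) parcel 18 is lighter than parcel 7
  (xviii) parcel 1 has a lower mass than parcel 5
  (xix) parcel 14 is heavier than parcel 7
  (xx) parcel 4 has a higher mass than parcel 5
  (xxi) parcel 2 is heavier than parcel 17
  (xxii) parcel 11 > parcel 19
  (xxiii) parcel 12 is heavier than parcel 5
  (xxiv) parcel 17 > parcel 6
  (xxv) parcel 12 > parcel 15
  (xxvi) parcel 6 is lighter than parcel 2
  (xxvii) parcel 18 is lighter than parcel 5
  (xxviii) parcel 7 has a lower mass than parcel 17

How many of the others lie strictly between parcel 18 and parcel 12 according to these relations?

1

The relations place parcel 18 below parcel 12. An element lies strictly between them when it is forced above parcel 18 and also forced below parcel 12.
Above parcel 18: {parcel 5, parcel 7, parcel 17, parcel 2, parcel 20, parcel 14, parcel 4}. Below parcel 12: {parcel 15, parcel 1, parcel 6, parcel 5}.
Intersection: {parcel 5} — 1.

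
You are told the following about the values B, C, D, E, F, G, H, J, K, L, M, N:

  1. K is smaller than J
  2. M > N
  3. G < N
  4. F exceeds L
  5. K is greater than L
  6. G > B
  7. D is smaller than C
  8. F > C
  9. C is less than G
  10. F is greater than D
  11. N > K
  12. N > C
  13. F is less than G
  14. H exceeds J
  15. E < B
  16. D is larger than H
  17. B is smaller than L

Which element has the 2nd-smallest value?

The consecutive relations fix a unique order: E < B < L < K < J < H < D < C < F < G < N < M.
Counting 2 from the smallest end gives B.

B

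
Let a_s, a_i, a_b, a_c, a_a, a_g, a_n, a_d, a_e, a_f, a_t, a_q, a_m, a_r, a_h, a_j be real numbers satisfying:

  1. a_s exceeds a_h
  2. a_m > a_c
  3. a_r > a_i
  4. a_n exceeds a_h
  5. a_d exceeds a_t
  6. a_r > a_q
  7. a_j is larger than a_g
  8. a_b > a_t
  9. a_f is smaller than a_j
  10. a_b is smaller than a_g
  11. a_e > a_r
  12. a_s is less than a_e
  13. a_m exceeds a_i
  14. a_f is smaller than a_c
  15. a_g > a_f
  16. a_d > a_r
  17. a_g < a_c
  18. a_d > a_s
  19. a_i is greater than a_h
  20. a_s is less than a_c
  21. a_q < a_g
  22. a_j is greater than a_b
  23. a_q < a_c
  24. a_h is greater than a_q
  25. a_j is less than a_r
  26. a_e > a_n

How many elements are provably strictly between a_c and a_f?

Chaining upward from a_f reaches: a_g, a_j, a_r, a_m, a_d, a_e.
Chaining downward from a_c reaches: a_t, a_q, a_h, a_b, a_g, a_s.
Strictly between a_f and a_c are those in both lists: a_g — 1 element.

1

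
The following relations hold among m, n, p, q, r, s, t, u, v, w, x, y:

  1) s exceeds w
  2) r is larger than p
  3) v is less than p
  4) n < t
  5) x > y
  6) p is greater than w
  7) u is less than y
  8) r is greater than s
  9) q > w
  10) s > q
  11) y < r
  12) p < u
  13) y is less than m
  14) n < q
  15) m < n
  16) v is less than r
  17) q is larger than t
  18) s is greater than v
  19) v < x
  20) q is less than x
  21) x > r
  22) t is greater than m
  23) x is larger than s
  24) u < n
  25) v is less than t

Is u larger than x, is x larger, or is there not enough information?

x

The relevant relations are u < y; y < m; m < t; t < q; q < s; s < r; r < x.
Chaining these gives u < y < m < t < q < s < r < x.
So x is larger.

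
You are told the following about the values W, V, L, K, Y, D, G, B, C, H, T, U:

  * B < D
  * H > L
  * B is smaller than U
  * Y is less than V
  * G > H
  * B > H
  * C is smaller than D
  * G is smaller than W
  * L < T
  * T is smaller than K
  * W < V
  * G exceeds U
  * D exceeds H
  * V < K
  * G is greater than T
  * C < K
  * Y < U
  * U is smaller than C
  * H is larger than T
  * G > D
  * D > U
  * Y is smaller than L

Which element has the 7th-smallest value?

Piecing the relations together gives one ordering: Y < L < T < H < B < U < C < D < G < W < V < K.
The 7th smallest is C.

C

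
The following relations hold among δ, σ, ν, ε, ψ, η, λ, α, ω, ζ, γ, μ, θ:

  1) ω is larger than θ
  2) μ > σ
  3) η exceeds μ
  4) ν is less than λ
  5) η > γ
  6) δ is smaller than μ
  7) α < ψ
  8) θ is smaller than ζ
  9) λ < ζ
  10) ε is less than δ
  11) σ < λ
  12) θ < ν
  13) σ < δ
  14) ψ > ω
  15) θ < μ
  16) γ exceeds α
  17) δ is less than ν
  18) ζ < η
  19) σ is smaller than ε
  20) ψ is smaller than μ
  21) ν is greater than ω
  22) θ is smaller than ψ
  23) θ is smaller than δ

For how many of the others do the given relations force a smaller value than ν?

5

Directly below ν: θ, ω, δ.
One step further: σ, ε (5 so far).
No other element is forced below ν by the given relations, so the count is 5.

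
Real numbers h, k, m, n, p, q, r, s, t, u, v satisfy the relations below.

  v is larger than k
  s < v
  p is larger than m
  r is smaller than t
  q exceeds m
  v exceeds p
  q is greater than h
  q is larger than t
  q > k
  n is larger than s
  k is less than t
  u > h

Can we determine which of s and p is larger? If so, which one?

Following every chain through s: above s we get v, n.
p is not reached, and no chain runs the other way from p to s.
So the given relations leave the order of s and p undetermined.

undetermined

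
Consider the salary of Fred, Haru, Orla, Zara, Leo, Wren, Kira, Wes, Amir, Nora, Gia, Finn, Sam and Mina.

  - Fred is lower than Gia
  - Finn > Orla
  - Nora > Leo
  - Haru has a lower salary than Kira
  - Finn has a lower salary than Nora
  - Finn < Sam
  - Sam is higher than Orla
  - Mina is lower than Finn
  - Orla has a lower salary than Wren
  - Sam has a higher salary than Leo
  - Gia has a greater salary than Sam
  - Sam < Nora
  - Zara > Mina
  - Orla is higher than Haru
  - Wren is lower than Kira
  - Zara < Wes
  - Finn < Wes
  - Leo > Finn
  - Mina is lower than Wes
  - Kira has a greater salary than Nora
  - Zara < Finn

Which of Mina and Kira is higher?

The relevant relations are Mina < Zara; Zara < Finn; Finn < Leo; Leo < Sam; Sam < Nora; Nora < Kira.
Chaining these gives Mina < Zara < Finn < Leo < Sam < Nora < Kira.
So Mina < Kira; Kira is the higher of the two.

Kira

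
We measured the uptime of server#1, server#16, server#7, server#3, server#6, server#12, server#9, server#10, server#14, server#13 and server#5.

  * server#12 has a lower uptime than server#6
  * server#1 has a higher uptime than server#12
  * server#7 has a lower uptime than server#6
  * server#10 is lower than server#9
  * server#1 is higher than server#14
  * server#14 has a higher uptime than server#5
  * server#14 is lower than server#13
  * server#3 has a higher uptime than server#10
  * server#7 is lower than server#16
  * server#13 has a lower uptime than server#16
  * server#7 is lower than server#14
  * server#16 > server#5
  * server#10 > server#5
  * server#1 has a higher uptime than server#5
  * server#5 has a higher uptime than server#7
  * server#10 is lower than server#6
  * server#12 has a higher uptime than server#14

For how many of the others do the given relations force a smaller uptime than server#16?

Directly below server#16: server#7, server#5, server#13.
One step further: server#14 (4 so far).
No other element is forced below server#16 by the given relations, so the count is 4.

4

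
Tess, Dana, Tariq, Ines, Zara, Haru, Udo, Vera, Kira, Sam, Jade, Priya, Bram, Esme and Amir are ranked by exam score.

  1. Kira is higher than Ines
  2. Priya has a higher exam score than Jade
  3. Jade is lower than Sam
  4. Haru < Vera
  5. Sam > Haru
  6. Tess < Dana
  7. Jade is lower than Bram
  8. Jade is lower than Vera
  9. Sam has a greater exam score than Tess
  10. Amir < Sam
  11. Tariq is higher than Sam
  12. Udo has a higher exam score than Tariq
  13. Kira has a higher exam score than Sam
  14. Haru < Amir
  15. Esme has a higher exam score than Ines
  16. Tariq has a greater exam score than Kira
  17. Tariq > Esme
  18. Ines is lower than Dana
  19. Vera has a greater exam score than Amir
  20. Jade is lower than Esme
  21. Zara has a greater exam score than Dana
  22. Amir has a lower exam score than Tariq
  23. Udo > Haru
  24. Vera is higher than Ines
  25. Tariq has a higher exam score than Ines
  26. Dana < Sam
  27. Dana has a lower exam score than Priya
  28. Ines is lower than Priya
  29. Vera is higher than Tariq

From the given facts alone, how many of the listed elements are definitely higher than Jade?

Directly above Jade: Esme, Bram, Sam, Priya, Vera.
One step further: Kira, Tariq (7 so far).
One step further: Udo (8 so far).
No other element is forced above Jade by the given relations, so the count is 8.

8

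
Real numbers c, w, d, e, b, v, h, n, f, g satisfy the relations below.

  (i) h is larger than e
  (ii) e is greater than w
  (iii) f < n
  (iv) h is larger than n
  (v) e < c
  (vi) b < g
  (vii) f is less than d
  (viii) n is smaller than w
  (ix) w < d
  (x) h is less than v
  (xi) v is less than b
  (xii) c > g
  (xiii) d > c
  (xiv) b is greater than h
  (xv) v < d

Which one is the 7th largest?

Piecing the relations together gives one ordering: f < n < w < e < h < v < b < g < c < d.
Counting 7 from the largest end gives e.

e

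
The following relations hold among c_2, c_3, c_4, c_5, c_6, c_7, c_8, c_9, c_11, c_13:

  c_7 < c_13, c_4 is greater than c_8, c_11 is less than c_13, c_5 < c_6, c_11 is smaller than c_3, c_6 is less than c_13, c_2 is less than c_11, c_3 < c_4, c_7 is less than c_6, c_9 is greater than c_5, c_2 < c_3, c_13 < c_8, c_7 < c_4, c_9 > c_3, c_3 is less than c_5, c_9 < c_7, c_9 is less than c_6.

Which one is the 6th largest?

Piecing the relations together gives one ordering: c_2 < c_11 < c_3 < c_5 < c_9 < c_7 < c_6 < c_13 < c_8 < c_4.
Counting 6 from the largest end gives c_9.

c_9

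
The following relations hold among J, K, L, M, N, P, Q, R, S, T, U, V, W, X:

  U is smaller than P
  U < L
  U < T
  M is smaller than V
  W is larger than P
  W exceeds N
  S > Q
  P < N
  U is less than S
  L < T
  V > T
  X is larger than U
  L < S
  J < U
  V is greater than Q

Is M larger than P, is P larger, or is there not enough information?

undetermined

Following every chain through M: above M we get V.
P is not reached, and no chain runs the other way from P to M.
So the given relations leave the order of M and P undetermined.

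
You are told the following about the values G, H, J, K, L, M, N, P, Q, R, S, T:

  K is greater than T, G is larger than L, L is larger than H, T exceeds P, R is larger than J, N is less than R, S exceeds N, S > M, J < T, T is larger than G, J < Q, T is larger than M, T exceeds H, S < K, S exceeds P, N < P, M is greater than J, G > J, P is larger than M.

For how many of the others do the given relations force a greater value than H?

4

The elements the relations force above H are L, G, T, K — no chain reaches any other.
That is 4.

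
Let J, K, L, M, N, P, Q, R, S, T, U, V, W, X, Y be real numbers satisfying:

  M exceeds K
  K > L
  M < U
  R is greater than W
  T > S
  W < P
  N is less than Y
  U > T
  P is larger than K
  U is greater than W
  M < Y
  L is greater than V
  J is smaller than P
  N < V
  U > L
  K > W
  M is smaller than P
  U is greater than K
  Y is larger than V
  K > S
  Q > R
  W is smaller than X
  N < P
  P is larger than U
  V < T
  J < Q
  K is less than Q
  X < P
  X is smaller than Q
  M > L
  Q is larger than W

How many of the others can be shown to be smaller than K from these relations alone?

5

Directly below K: W, S, L.
One step further: V (4 so far).
One step further: N (5 so far).
No other element is forced below K by the given relations, so the count is 5.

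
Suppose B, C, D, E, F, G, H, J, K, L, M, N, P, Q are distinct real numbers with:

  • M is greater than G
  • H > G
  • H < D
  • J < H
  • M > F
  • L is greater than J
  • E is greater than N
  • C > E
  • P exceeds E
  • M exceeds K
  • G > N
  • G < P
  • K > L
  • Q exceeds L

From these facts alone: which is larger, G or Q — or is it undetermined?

undetermined

Following every chain through G: above G we get H, D, P, M; below G we get N.
Q is not reached, and no chain runs the other way from Q to G.
So the given relations leave the order of G and Q undetermined.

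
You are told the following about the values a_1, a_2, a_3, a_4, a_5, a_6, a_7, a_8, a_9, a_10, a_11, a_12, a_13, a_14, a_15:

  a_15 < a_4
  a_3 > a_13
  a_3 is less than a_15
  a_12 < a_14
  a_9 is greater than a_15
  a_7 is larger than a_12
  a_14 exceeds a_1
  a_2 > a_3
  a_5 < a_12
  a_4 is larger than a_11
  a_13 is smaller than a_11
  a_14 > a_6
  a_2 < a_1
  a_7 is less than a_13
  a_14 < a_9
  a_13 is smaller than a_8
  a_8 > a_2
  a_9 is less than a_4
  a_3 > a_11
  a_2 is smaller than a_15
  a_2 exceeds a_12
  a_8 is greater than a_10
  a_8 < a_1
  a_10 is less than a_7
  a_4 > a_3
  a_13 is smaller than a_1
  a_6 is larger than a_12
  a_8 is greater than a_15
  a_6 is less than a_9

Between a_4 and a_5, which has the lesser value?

a_5

Link the given pairs in sequence: a_5 < a_12; a_12 < a_7; a_7 < a_13; a_13 < a_11; a_11 < a_3; a_3 < a_2; a_2 < a_15; a_15 < a_8; a_8 < a_1; a_1 < a_14; a_14 < a_9; a_9 < a_4.
Chaining these gives a_5 < a_12 < a_7 < a_13 < a_11 < a_3 < a_2 < a_15 < a_8 < a_1 < a_14 < a_9 < a_4.
So a_5 < a_4; a_5 is the smaller of the two.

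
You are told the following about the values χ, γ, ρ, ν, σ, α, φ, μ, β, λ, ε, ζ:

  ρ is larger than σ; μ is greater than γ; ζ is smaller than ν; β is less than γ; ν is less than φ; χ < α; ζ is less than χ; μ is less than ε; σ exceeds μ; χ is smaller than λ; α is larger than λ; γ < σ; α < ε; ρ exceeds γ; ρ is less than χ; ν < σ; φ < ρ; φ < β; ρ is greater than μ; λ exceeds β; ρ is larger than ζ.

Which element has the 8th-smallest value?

ρ

Piecing the relations together gives one ordering: ζ < ν < φ < β < γ < μ < σ < ρ < χ < λ < α < ε.
The 8th smallest is ρ.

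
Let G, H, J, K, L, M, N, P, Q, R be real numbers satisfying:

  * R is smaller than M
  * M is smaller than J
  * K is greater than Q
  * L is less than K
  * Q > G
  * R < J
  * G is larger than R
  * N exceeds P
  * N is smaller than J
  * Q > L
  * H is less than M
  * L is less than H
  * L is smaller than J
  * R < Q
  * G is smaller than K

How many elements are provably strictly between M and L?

1

Chaining upward from L reaches: H, Q, J, K.
Chaining downward from M reaches: H, R.
Strictly between L and M are those in both lists: H — 1 element.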